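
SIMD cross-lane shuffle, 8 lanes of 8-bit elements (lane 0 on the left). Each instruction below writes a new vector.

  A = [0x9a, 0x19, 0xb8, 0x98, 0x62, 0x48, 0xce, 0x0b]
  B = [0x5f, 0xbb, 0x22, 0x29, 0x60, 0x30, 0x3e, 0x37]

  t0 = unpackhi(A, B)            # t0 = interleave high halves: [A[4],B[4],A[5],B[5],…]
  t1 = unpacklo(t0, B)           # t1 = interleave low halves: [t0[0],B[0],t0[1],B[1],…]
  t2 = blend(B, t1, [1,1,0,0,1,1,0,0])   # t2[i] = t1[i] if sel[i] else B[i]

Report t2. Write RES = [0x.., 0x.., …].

t0 = [0x62, 0x60, 0x48, 0x30, 0xce, 0x3e, 0x0b, 0x37]
t1 = [0x62, 0x5f, 0x60, 0xbb, 0x48, 0x22, 0x30, 0x29]
t2 = [0x62, 0x5f, 0x22, 0x29, 0x48, 0x22, 0x3e, 0x37]

RES = [ 0x62  0x5f  0x22  0x29  0x48  0x22  0x3e  0x37 ]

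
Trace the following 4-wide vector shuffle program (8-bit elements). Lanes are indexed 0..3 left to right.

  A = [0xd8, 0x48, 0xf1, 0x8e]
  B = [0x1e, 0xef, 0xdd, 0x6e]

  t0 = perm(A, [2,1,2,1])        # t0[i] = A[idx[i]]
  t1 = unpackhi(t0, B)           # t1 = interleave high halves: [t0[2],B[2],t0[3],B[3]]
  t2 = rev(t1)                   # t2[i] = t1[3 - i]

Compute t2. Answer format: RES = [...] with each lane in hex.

  t0: f1 48 f1 48
  t1: f1 dd 48 6e
  t2: 6e 48 dd f1

RES = [ 0x6e  0x48  0xdd  0xf1 ]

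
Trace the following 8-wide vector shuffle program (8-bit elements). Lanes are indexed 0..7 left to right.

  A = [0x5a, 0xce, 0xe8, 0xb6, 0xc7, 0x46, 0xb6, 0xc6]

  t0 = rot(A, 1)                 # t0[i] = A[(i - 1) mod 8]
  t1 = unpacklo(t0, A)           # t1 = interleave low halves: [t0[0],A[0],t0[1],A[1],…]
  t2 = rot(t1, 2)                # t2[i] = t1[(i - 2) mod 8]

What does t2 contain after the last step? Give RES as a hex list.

RES = [0xe8, 0xb6, 0xc6, 0x5a, 0x5a, 0xce, 0xce, 0xe8]

  t0: c6 5a ce e8 b6 c7 46 b6
  t1: c6 5a 5a ce ce e8 e8 b6
  t2: e8 b6 c6 5a 5a ce ce e8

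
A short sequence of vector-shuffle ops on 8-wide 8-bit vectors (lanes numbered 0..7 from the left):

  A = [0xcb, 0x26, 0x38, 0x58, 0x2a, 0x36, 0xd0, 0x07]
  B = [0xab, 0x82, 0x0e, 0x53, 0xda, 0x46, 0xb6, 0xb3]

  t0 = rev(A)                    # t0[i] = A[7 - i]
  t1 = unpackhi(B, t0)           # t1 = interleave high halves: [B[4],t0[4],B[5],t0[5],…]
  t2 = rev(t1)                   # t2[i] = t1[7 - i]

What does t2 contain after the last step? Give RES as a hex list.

t0 = [0x07, 0xd0, 0x36, 0x2a, 0x58, 0x38, 0x26, 0xcb]
t1 = [0xda, 0x58, 0x46, 0x38, 0xb6, 0x26, 0xb3, 0xcb]
t2 = [0xcb, 0xb3, 0x26, 0xb6, 0x38, 0x46, 0x58, 0xda]

RES = [0xcb, 0xb3, 0x26, 0xb6, 0x38, 0x46, 0x58, 0xda]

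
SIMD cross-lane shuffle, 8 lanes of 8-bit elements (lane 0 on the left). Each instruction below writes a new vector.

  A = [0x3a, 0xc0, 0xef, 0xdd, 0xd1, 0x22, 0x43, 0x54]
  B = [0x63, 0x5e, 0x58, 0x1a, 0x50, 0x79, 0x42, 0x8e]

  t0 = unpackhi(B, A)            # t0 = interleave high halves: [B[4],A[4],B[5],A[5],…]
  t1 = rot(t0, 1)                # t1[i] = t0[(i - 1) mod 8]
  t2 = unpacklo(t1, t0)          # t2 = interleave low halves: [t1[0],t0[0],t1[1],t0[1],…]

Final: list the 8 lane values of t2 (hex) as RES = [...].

→ t0 |50|d1|79|22|42|43|8e|54|
→ t1 |54|50|d1|79|22|42|43|8e|
→ t2 |54|50|50|d1|d1|79|79|22|

RES = [0x54, 0x50, 0x50, 0xd1, 0xd1, 0x79, 0x79, 0x22]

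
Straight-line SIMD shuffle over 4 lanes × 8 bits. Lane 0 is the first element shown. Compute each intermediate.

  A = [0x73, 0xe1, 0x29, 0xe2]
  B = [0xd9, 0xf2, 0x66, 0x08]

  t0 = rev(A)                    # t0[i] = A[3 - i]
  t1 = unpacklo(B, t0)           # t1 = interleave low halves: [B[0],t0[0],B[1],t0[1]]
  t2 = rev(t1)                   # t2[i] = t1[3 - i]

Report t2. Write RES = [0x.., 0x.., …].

t0 = [0xe2, 0x29, 0xe1, 0x73]
t1 = [0xd9, 0xe2, 0xf2, 0x29]
t2 = [0x29, 0xf2, 0xe2, 0xd9]

RES = [0x29, 0xf2, 0xe2, 0xd9]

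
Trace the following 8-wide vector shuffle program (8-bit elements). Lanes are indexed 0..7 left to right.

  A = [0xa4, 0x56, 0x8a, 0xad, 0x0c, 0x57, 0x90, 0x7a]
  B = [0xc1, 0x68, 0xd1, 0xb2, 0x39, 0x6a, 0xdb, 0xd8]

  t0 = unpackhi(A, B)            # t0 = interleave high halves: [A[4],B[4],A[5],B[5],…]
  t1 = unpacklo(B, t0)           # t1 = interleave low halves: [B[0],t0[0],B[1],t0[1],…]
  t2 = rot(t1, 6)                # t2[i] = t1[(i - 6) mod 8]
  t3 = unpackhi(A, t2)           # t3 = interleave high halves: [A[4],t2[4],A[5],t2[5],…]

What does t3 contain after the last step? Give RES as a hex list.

RES = [0x0c, 0xb2, 0x57, 0x6a, 0x90, 0xc1, 0x7a, 0x0c]

→ t0 |0c|39|57|6a|90|db|7a|d8|
→ t1 |c1|0c|68|39|d1|57|b2|6a|
→ t2 |68|39|d1|57|b2|6a|c1|0c|
→ t3 |0c|b2|57|6a|90|c1|7a|0c|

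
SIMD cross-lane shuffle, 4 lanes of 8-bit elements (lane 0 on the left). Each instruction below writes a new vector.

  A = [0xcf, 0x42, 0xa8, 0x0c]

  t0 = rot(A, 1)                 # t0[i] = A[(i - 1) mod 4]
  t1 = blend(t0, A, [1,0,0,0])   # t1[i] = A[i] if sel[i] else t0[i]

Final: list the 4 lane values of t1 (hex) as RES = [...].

t0 = [0x0c, 0xcf, 0x42, 0xa8]
t1 = [0xcf, 0xcf, 0x42, 0xa8]

RES = [ 0xcf  0xcf  0x42  0xa8 ]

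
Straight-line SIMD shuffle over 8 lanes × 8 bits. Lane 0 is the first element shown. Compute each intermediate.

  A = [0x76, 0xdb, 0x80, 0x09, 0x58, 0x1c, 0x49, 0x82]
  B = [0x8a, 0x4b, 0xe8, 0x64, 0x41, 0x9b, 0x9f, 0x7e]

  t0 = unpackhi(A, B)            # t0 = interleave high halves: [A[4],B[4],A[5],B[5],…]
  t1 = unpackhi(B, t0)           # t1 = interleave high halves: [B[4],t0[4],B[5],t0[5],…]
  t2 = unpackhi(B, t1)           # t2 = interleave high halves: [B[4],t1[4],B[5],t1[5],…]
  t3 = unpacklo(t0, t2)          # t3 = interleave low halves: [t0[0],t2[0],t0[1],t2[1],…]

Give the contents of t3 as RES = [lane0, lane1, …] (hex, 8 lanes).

  t0: 58 41 1c 9b 49 9f 82 7e
  t1: 41 49 9b 9f 9f 82 7e 7e
  t2: 41 9f 9b 82 9f 7e 7e 7e
  t3: 58 41 41 9f 1c 9b 9b 82

RES = [ 0x58  0x41  0x41  0x9f  0x1c  0x9b  0x9b  0x82 ]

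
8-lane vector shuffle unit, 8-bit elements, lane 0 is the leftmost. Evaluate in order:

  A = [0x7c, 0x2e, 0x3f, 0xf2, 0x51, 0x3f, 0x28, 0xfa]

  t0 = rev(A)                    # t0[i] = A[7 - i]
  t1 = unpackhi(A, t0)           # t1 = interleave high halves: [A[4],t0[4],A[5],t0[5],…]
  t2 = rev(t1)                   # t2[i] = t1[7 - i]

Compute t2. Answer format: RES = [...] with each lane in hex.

RES = [0x7c, 0xfa, 0x2e, 0x28, 0x3f, 0x3f, 0xf2, 0x51]

  t0: fa 28 3f 51 f2 3f 2e 7c
  t1: 51 f2 3f 3f 28 2e fa 7c
  t2: 7c fa 2e 28 3f 3f f2 51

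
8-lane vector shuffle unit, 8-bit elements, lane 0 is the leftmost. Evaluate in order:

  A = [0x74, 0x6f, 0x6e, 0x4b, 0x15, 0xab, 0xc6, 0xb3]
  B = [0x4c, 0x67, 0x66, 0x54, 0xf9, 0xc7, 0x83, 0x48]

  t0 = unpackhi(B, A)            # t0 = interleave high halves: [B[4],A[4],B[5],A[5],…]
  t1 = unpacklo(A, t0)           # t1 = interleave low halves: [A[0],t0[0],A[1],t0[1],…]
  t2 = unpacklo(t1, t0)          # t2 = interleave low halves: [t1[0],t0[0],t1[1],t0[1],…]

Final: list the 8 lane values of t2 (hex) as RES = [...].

→ t0 |f9|15|c7|ab|83|c6|48|b3|
→ t1 |74|f9|6f|15|6e|c7|4b|ab|
→ t2 |74|f9|f9|15|6f|c7|15|ab|

RES = [ 0x74  0xf9  0xf9  0x15  0x6f  0xc7  0x15  0xab ]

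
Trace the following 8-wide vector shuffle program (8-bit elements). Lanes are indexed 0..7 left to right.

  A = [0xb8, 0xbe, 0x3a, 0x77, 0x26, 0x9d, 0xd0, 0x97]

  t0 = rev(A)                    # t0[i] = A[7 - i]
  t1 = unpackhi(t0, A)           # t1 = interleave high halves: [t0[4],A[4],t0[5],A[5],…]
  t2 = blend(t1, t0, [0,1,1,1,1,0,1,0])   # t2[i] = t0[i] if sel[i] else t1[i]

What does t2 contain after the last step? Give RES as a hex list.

t0 = [0x97, 0xd0, 0x9d, 0x26, 0x77, 0x3a, 0xbe, 0xb8]
t1 = [0x77, 0x26, 0x3a, 0x9d, 0xbe, 0xd0, 0xb8, 0x97]
t2 = [0x77, 0xd0, 0x9d, 0x26, 0x77, 0xd0, 0xbe, 0x97]

RES = [ 0x77  0xd0  0x9d  0x26  0x77  0xd0  0xbe  0x97 ]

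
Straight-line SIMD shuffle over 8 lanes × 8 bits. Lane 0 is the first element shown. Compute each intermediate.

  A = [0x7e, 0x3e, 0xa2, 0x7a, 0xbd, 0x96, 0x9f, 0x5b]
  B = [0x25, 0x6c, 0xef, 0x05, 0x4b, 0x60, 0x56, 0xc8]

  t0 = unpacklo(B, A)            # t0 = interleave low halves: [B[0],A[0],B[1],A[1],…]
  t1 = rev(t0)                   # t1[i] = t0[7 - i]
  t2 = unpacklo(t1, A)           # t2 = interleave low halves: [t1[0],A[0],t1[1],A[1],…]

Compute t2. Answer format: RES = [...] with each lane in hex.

t0 = [0x25, 0x7e, 0x6c, 0x3e, 0xef, 0xa2, 0x05, 0x7a]
t1 = [0x7a, 0x05, 0xa2, 0xef, 0x3e, 0x6c, 0x7e, 0x25]
t2 = [0x7a, 0x7e, 0x05, 0x3e, 0xa2, 0xa2, 0xef, 0x7a]

RES = [ 0x7a  0x7e  0x05  0x3e  0xa2  0xa2  0xef  0x7a ]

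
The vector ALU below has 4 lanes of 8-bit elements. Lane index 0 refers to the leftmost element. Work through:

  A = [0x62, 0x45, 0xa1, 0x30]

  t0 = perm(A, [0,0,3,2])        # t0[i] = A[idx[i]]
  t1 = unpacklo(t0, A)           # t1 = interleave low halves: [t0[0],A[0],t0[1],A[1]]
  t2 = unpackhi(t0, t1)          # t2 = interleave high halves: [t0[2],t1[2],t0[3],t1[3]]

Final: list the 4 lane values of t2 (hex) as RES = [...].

RES = [ 0x30  0x62  0xa1  0x45 ]

  t0: 62 62 30 a1
  t1: 62 62 62 45
  t2: 30 62 a1 45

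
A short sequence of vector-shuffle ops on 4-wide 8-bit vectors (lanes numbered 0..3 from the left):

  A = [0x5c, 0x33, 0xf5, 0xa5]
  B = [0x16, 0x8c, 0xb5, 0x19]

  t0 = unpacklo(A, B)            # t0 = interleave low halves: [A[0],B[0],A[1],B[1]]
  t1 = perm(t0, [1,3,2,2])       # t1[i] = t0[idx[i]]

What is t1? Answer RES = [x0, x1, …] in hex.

RES = [ 0x16  0x8c  0x33  0x33 ]

t0 = [0x5c, 0x16, 0x33, 0x8c]
t1 = [0x16, 0x8c, 0x33, 0x33]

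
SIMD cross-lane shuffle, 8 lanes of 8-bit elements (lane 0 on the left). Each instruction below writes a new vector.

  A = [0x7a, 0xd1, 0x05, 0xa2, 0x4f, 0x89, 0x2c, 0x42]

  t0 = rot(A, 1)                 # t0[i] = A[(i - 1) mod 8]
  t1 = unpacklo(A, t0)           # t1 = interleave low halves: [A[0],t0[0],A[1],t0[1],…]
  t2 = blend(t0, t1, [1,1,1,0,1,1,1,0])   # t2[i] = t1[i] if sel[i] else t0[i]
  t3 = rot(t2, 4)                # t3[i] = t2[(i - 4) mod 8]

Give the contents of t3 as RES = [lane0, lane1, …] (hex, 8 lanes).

RES = [ 0x05  0xd1  0xa2  0x2c  0x7a  0x42  0xd1  0x05 ]

t0 = [0x42, 0x7a, 0xd1, 0x05, 0xa2, 0x4f, 0x89, 0x2c]
t1 = [0x7a, 0x42, 0xd1, 0x7a, 0x05, 0xd1, 0xa2, 0x05]
t2 = [0x7a, 0x42, 0xd1, 0x05, 0x05, 0xd1, 0xa2, 0x2c]
t3 = [0x05, 0xd1, 0xa2, 0x2c, 0x7a, 0x42, 0xd1, 0x05]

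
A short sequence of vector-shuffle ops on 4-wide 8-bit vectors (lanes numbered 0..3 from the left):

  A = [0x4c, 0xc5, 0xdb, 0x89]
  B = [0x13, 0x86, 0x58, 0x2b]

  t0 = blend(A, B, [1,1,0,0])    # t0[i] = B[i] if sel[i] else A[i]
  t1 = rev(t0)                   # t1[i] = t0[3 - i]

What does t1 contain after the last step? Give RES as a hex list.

t0 = [0x13, 0x86, 0xdb, 0x89]
t1 = [0x89, 0xdb, 0x86, 0x13]

RES = [0x89, 0xdb, 0x86, 0x13]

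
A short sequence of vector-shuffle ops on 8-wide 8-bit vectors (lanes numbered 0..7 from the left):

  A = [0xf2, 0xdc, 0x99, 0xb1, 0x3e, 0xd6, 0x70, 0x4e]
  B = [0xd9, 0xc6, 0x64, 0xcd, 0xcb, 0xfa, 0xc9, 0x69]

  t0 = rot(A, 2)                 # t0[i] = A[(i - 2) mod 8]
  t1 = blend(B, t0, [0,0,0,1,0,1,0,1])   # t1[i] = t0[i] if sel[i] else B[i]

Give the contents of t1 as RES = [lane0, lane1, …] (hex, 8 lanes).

RES = [ 0xd9  0xc6  0x64  0xdc  0xcb  0xb1  0xc9  0xd6 ]

t0 = [0x70, 0x4e, 0xf2, 0xdc, 0x99, 0xb1, 0x3e, 0xd6]
t1 = [0xd9, 0xc6, 0x64, 0xdc, 0xcb, 0xb1, 0xc9, 0xd6]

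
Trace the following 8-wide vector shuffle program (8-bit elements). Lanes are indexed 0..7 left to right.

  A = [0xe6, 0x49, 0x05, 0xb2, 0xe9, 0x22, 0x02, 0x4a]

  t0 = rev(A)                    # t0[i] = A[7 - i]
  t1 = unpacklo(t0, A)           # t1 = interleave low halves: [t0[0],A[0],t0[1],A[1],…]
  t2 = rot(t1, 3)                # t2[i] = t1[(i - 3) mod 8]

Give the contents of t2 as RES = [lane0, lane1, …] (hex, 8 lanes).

RES = [0x05, 0xe9, 0xb2, 0x4a, 0xe6, 0x02, 0x49, 0x22]

t0 = [0x4a, 0x02, 0x22, 0xe9, 0xb2, 0x05, 0x49, 0xe6]
t1 = [0x4a, 0xe6, 0x02, 0x49, 0x22, 0x05, 0xe9, 0xb2]
t2 = [0x05, 0xe9, 0xb2, 0x4a, 0xe6, 0x02, 0x49, 0x22]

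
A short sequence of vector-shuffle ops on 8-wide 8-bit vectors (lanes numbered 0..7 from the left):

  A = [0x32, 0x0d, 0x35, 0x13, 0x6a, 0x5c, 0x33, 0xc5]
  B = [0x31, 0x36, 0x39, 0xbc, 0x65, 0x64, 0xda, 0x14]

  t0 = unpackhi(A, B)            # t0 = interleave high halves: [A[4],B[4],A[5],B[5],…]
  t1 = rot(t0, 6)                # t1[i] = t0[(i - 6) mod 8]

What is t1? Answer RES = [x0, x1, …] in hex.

RES = [0x5c, 0x64, 0x33, 0xda, 0xc5, 0x14, 0x6a, 0x65]

  t0: 6a 65 5c 64 33 da c5 14
  t1: 5c 64 33 da c5 14 6a 65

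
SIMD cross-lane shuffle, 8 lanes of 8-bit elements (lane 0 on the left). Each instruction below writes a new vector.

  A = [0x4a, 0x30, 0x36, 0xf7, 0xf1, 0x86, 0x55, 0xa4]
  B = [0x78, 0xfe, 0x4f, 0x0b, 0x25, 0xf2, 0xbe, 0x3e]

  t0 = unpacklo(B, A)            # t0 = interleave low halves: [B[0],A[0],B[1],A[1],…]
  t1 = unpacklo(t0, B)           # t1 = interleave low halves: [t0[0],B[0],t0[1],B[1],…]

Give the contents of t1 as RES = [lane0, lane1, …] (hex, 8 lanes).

  t0: 78 4a fe 30 4f 36 0b f7
  t1: 78 78 4a fe fe 4f 30 0b

RES = [0x78, 0x78, 0x4a, 0xfe, 0xfe, 0x4f, 0x30, 0x0b]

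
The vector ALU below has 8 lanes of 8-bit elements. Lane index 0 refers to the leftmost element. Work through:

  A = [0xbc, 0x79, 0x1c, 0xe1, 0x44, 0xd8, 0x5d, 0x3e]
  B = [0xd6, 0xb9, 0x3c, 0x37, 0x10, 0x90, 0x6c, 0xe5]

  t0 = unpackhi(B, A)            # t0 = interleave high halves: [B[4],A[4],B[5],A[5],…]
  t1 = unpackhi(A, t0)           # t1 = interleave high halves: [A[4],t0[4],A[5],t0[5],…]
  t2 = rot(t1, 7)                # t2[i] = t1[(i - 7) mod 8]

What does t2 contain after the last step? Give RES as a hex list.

  t0: 10 44 90 d8 6c 5d e5 3e
  t1: 44 6c d8 5d 5d e5 3e 3e
  t2: 6c d8 5d 5d e5 3e 3e 44

RES = [0x6c, 0xd8, 0x5d, 0x5d, 0xe5, 0x3e, 0x3e, 0x44]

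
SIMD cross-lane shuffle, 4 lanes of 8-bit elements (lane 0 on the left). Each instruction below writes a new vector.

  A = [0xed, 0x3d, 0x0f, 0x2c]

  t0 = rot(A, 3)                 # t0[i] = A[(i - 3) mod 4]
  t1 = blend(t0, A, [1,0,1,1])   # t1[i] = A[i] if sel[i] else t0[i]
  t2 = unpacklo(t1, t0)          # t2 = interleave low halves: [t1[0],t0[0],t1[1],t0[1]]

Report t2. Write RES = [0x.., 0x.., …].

→ t0 |3d|0f|2c|ed|
→ t1 |ed|0f|0f|2c|
→ t2 |ed|3d|0f|0f|

RES = [0xed, 0x3d, 0x0f, 0x0f]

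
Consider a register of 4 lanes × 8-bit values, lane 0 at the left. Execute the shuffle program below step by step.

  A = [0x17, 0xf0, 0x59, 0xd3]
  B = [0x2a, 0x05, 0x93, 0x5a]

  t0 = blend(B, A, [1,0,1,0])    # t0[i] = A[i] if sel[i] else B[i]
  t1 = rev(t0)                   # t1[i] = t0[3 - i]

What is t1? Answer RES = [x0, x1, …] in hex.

t0 = [0x17, 0x05, 0x59, 0x5a]
t1 = [0x5a, 0x59, 0x05, 0x17]

RES = [0x5a, 0x59, 0x05, 0x17]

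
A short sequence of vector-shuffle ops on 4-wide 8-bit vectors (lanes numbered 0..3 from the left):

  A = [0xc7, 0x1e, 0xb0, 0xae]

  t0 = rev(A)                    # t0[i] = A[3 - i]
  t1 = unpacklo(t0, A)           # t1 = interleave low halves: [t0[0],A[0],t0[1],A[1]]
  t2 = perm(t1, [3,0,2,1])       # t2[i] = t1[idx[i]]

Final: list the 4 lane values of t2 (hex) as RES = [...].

RES = [0x1e, 0xae, 0xb0, 0xc7]

t0 = [0xae, 0xb0, 0x1e, 0xc7]
t1 = [0xae, 0xc7, 0xb0, 0x1e]
t2 = [0x1e, 0xae, 0xb0, 0xc7]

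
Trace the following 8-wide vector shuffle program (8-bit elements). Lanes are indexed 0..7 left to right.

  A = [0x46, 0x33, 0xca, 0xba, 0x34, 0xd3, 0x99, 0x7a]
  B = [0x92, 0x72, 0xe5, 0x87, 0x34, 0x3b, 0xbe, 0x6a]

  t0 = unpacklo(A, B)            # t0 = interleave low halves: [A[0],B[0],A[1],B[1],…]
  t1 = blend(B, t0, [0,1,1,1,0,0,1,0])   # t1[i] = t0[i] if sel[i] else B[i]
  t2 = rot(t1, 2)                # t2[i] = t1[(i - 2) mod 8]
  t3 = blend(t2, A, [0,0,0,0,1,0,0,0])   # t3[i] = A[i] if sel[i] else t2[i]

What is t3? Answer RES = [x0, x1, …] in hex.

RES = [0xba, 0x6a, 0x92, 0x92, 0x34, 0x72, 0x34, 0x3b]

t0 = [0x46, 0x92, 0x33, 0x72, 0xca, 0xe5, 0xba, 0x87]
t1 = [0x92, 0x92, 0x33, 0x72, 0x34, 0x3b, 0xba, 0x6a]
t2 = [0xba, 0x6a, 0x92, 0x92, 0x33, 0x72, 0x34, 0x3b]
t3 = [0xba, 0x6a, 0x92, 0x92, 0x34, 0x72, 0x34, 0x3b]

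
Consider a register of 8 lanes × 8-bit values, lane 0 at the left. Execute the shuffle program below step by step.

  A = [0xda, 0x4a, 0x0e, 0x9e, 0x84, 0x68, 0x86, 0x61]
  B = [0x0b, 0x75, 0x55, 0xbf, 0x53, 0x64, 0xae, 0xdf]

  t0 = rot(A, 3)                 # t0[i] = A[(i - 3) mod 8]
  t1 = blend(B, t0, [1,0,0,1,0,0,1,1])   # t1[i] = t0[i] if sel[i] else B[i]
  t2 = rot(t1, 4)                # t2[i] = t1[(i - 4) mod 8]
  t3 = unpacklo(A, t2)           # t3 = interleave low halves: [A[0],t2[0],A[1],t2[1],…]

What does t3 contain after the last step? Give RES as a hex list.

RES = [0xda, 0x53, 0x4a, 0x64, 0x0e, 0x9e, 0x9e, 0x84]

t0 = [0x68, 0x86, 0x61, 0xda, 0x4a, 0x0e, 0x9e, 0x84]
t1 = [0x68, 0x75, 0x55, 0xda, 0x53, 0x64, 0x9e, 0x84]
t2 = [0x53, 0x64, 0x9e, 0x84, 0x68, 0x75, 0x55, 0xda]
t3 = [0xda, 0x53, 0x4a, 0x64, 0x0e, 0x9e, 0x9e, 0x84]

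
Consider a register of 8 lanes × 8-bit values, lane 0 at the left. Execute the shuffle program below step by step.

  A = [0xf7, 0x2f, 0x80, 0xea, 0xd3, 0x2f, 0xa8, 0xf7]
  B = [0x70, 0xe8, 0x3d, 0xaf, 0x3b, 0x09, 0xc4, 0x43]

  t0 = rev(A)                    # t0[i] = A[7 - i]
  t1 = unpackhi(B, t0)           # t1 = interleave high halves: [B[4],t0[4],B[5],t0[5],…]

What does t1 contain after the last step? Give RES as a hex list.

RES = [0x3b, 0xea, 0x09, 0x80, 0xc4, 0x2f, 0x43, 0xf7]

t0 = [0xf7, 0xa8, 0x2f, 0xd3, 0xea, 0x80, 0x2f, 0xf7]
t1 = [0x3b, 0xea, 0x09, 0x80, 0xc4, 0x2f, 0x43, 0xf7]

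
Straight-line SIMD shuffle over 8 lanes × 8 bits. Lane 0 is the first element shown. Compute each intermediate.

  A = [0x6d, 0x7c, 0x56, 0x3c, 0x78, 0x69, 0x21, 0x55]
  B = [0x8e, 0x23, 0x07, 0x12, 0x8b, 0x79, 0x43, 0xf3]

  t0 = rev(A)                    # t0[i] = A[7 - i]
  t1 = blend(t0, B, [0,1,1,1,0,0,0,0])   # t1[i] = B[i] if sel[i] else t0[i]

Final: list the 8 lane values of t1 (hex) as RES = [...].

RES = [0x55, 0x23, 0x07, 0x12, 0x3c, 0x56, 0x7c, 0x6d]

→ t0 |55|21|69|78|3c|56|7c|6d|
→ t1 |55|23|07|12|3c|56|7c|6d|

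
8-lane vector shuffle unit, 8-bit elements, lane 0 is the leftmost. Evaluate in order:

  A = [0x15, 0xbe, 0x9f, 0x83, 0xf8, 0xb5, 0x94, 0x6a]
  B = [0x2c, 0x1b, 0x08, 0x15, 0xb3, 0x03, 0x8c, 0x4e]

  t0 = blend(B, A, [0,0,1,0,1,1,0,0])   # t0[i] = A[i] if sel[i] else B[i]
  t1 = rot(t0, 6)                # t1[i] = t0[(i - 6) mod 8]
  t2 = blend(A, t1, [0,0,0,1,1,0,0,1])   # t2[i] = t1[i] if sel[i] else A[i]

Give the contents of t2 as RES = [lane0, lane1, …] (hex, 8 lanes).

  t0: 2c 1b 9f 15 f8 b5 8c 4e
  t1: 9f 15 f8 b5 8c 4e 2c 1b
  t2: 15 be 9f b5 8c b5 94 1b

RES = [0x15, 0xbe, 0x9f, 0xb5, 0x8c, 0xb5, 0x94, 0x1b]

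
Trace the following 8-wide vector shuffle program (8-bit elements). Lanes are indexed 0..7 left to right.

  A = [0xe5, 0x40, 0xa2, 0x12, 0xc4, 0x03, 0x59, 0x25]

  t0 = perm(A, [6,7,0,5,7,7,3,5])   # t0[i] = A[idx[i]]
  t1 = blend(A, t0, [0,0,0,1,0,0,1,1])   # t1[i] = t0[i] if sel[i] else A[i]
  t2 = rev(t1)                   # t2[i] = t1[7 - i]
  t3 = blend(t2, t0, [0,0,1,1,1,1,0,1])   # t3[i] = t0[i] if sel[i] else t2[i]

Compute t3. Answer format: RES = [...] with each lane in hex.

→ t0 |59|25|e5|03|25|25|12|03|
→ t1 |e5|40|a2|03|c4|03|12|03|
→ t2 |03|12|03|c4|03|a2|40|e5|
→ t3 |03|12|e5|03|25|25|40|03|

RES = [0x03, 0x12, 0xe5, 0x03, 0x25, 0x25, 0x40, 0x03]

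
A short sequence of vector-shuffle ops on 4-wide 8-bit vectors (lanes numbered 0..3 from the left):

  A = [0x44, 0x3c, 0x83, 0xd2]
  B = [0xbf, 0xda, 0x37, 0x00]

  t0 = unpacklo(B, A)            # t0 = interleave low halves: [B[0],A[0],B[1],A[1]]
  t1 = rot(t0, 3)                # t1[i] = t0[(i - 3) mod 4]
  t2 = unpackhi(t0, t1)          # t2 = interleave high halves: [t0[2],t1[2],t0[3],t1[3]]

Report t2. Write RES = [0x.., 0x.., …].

→ t0 |bf|44|da|3c|
→ t1 |44|da|3c|bf|
→ t2 |da|3c|3c|bf|

RES = [ 0xda  0x3c  0x3c  0xbf ]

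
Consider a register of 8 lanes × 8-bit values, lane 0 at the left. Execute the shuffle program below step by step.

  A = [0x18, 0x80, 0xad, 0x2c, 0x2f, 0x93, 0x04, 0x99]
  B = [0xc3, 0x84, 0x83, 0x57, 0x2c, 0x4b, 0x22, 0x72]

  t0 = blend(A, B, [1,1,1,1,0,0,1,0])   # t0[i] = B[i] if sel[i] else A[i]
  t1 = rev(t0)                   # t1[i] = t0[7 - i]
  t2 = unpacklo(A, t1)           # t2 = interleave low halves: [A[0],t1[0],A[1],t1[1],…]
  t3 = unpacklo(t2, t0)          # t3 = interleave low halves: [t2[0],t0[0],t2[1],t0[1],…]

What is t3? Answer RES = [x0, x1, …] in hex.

RES = [0x18, 0xc3, 0x99, 0x84, 0x80, 0x83, 0x22, 0x57]

→ t0 |c3|84|83|57|2f|93|22|99|
→ t1 |99|22|93|2f|57|83|84|c3|
→ t2 |18|99|80|22|ad|93|2c|2f|
→ t3 |18|c3|99|84|80|83|22|57|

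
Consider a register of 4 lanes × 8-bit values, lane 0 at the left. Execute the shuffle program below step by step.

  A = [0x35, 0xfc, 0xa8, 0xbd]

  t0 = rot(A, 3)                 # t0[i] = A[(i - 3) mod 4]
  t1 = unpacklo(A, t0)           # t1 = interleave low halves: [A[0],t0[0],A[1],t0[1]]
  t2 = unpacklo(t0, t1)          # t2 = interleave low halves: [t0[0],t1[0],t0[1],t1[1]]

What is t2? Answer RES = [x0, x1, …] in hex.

→ t0 |fc|a8|bd|35|
→ t1 |35|fc|fc|a8|
→ t2 |fc|35|a8|fc|

RES = [ 0xfc  0x35  0xa8  0xfc ]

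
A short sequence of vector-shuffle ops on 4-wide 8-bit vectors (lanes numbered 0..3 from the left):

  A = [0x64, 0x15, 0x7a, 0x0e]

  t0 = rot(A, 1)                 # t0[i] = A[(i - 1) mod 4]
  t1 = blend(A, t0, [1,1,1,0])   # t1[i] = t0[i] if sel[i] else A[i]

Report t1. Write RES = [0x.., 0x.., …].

RES = [0x0e, 0x64, 0x15, 0x0e]

t0 = [0x0e, 0x64, 0x15, 0x7a]
t1 = [0x0e, 0x64, 0x15, 0x0e]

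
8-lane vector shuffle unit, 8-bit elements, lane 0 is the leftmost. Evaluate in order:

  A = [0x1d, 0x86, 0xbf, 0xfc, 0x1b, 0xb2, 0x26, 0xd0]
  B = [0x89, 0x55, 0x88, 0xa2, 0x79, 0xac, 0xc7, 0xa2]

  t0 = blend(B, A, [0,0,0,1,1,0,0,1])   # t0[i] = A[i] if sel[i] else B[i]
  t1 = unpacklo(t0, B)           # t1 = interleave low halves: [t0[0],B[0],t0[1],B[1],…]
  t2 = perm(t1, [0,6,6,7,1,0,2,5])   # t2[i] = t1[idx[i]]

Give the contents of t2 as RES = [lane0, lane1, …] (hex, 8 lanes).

→ t0 |89|55|88|fc|1b|ac|c7|d0|
→ t1 |89|89|55|55|88|88|fc|a2|
→ t2 |89|fc|fc|a2|89|89|55|88|

RES = [0x89, 0xfc, 0xfc, 0xa2, 0x89, 0x89, 0x55, 0x88]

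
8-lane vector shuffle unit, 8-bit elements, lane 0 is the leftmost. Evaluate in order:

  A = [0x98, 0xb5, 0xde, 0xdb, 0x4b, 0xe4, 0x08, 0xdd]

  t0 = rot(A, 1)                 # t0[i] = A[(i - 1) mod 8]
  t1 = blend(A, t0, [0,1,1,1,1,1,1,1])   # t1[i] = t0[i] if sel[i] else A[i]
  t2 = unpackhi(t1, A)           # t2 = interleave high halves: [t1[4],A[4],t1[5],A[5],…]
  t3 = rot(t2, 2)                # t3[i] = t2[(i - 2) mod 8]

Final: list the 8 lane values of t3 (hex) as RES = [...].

RES = [0x08, 0xdd, 0xdb, 0x4b, 0x4b, 0xe4, 0xe4, 0x08]

  t0: dd 98 b5 de db 4b e4 08
  t1: 98 98 b5 de db 4b e4 08
  t2: db 4b 4b e4 e4 08 08 dd
  t3: 08 dd db 4b 4b e4 e4 08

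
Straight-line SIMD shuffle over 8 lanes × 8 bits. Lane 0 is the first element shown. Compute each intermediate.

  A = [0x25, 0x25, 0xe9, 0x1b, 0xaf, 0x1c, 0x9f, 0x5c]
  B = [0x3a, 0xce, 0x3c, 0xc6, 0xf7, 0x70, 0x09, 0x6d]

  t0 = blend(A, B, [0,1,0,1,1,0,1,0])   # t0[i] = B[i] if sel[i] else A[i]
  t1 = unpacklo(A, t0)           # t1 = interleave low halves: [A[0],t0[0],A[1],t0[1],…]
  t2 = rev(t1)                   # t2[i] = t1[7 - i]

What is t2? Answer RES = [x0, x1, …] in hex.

  t0: 25 ce e9 c6 f7 1c 09 5c
  t1: 25 25 25 ce e9 e9 1b c6
  t2: c6 1b e9 e9 ce 25 25 25

RES = [ 0xc6  0x1b  0xe9  0xe9  0xce  0x25  0x25  0x25 ]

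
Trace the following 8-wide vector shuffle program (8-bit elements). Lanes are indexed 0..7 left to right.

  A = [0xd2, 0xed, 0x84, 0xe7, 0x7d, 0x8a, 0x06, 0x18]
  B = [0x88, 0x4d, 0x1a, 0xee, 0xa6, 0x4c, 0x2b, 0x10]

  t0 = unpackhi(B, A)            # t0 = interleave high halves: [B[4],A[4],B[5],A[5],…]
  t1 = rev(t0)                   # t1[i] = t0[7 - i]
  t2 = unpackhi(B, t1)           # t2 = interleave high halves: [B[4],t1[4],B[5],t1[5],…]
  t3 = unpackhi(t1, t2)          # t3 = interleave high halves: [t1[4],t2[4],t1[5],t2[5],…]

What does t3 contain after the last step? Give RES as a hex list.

RES = [0x8a, 0x2b, 0x4c, 0x7d, 0x7d, 0x10, 0xa6, 0xa6]

  t0: a6 7d 4c 8a 2b 06 10 18
  t1: 18 10 06 2b 8a 4c 7d a6
  t2: a6 8a 4c 4c 2b 7d 10 a6
  t3: 8a 2b 4c 7d 7d 10 a6 a6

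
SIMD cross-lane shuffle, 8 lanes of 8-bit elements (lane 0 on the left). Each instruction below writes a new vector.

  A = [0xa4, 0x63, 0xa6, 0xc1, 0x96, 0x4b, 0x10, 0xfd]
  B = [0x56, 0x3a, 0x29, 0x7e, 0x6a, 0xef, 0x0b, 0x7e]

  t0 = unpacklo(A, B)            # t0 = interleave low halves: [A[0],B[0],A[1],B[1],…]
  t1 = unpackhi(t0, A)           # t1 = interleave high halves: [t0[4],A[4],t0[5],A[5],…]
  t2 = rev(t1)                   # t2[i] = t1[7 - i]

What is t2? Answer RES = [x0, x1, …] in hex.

  t0: a4 56 63 3a a6 29 c1 7e
  t1: a6 96 29 4b c1 10 7e fd
  t2: fd 7e 10 c1 4b 29 96 a6

RES = [ 0xfd  0x7e  0x10  0xc1  0x4b  0x29  0x96  0xa6 ]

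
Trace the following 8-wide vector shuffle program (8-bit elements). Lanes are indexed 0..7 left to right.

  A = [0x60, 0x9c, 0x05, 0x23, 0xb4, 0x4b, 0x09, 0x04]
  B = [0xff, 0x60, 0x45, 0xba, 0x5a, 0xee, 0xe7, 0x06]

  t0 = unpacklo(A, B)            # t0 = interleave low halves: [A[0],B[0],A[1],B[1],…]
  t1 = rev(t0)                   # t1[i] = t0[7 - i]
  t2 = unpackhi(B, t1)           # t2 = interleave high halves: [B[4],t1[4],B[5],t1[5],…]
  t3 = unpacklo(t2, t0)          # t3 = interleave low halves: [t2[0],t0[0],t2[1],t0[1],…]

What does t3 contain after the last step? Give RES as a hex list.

RES = [ 0x5a  0x60  0x60  0xff  0xee  0x9c  0x9c  0x60 ]

→ t0 |60|ff|9c|60|05|45|23|ba|
→ t1 |ba|23|45|05|60|9c|ff|60|
→ t2 |5a|60|ee|9c|e7|ff|06|60|
→ t3 |5a|60|60|ff|ee|9c|9c|60|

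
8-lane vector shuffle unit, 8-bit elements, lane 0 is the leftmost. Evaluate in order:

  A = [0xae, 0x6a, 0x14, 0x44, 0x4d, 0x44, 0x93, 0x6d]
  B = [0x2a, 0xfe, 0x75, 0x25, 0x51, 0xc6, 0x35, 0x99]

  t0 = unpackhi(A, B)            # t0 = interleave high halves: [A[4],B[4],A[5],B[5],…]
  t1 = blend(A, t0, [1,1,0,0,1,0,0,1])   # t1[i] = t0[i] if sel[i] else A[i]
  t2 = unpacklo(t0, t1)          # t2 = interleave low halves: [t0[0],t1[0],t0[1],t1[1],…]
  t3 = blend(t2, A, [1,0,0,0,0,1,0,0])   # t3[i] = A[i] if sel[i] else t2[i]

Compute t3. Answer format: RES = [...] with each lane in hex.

RES = [0xae, 0x4d, 0x51, 0x51, 0x44, 0x44, 0xc6, 0x44]

t0 = [0x4d, 0x51, 0x44, 0xc6, 0x93, 0x35, 0x6d, 0x99]
t1 = [0x4d, 0x51, 0x14, 0x44, 0x93, 0x44, 0x93, 0x99]
t2 = [0x4d, 0x4d, 0x51, 0x51, 0x44, 0x14, 0xc6, 0x44]
t3 = [0xae, 0x4d, 0x51, 0x51, 0x44, 0x44, 0xc6, 0x44]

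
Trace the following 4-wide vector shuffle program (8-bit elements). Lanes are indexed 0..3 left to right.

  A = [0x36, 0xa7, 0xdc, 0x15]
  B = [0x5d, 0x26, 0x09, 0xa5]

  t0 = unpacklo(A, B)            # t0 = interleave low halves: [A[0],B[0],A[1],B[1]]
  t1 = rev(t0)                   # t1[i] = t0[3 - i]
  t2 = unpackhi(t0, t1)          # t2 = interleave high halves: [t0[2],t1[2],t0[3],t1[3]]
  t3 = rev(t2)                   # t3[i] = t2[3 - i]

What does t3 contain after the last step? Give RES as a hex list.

RES = [ 0x36  0x26  0x5d  0xa7 ]

→ t0 |36|5d|a7|26|
→ t1 |26|a7|5d|36|
→ t2 |a7|5d|26|36|
→ t3 |36|26|5d|a7|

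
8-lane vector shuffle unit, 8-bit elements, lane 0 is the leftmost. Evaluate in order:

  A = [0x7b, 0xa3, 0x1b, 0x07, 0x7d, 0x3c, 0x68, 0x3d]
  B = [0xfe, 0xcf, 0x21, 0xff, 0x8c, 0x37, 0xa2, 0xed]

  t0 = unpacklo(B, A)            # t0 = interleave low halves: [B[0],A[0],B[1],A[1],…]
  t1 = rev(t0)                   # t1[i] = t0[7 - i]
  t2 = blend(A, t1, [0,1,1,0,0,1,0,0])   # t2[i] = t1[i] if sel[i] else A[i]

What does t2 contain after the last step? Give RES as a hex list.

t0 = [0xfe, 0x7b, 0xcf, 0xa3, 0x21, 0x1b, 0xff, 0x07]
t1 = [0x07, 0xff, 0x1b, 0x21, 0xa3, 0xcf, 0x7b, 0xfe]
t2 = [0x7b, 0xff, 0x1b, 0x07, 0x7d, 0xcf, 0x68, 0x3d]

RES = [ 0x7b  0xff  0x1b  0x07  0x7d  0xcf  0x68  0x3d ]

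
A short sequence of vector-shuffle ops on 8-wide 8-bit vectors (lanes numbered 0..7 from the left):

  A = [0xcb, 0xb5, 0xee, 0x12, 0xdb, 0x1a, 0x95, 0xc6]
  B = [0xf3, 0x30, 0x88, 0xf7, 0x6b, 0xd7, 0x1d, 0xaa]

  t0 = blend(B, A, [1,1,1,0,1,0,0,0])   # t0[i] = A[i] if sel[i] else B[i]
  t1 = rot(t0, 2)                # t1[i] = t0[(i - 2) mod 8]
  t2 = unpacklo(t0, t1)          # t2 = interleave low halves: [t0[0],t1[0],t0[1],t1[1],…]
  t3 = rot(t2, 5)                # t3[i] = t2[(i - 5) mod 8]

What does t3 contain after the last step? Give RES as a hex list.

RES = [ 0xaa  0xee  0xcb  0xf7  0xb5  0xcb  0x1d  0xb5 ]

→ t0 |cb|b5|ee|f7|db|d7|1d|aa|
→ t1 |1d|aa|cb|b5|ee|f7|db|d7|
→ t2 |cb|1d|b5|aa|ee|cb|f7|b5|
→ t3 |aa|ee|cb|f7|b5|cb|1d|b5|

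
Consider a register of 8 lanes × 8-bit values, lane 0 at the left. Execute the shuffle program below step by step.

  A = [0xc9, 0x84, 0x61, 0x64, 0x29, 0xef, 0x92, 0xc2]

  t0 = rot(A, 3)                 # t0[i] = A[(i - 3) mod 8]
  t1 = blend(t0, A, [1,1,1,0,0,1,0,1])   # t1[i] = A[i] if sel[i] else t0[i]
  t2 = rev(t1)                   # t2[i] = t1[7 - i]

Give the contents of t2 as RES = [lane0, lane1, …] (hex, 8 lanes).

  t0: ef 92 c2 c9 84 61 64 29
  t1: c9 84 61 c9 84 ef 64 c2
  t2: c2 64 ef 84 c9 61 84 c9

RES = [ 0xc2  0x64  0xef  0x84  0xc9  0x61  0x84  0xc9 ]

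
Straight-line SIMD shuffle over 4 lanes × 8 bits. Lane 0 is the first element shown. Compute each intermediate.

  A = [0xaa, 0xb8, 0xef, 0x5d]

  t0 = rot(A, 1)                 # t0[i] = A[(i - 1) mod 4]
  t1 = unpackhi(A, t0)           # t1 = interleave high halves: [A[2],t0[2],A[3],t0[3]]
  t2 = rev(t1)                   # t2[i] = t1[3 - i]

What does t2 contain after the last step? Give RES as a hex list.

→ t0 |5d|aa|b8|ef|
→ t1 |ef|b8|5d|ef|
→ t2 |ef|5d|b8|ef|

RES = [ 0xef  0x5d  0xb8  0xef ]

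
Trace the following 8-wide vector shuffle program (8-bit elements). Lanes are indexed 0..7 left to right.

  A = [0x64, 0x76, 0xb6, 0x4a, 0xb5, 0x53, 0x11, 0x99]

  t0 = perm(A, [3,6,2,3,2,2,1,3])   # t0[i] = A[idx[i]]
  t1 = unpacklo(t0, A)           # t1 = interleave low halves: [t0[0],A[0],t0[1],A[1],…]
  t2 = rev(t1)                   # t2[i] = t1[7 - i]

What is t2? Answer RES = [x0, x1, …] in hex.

RES = [0x4a, 0x4a, 0xb6, 0xb6, 0x76, 0x11, 0x64, 0x4a]

t0 = [0x4a, 0x11, 0xb6, 0x4a, 0xb6, 0xb6, 0x76, 0x4a]
t1 = [0x4a, 0x64, 0x11, 0x76, 0xb6, 0xb6, 0x4a, 0x4a]
t2 = [0x4a, 0x4a, 0xb6, 0xb6, 0x76, 0x11, 0x64, 0x4a]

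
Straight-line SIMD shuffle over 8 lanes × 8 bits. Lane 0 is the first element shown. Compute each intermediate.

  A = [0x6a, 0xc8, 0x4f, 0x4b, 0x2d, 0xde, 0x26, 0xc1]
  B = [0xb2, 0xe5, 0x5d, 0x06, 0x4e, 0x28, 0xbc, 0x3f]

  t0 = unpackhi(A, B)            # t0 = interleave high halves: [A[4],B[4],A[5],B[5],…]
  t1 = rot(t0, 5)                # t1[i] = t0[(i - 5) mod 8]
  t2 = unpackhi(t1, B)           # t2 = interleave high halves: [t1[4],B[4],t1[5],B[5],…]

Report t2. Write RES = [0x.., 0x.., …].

RES = [0x3f, 0x4e, 0x2d, 0x28, 0x4e, 0xbc, 0xde, 0x3f]

t0 = [0x2d, 0x4e, 0xde, 0x28, 0x26, 0xbc, 0xc1, 0x3f]
t1 = [0x28, 0x26, 0xbc, 0xc1, 0x3f, 0x2d, 0x4e, 0xde]
t2 = [0x3f, 0x4e, 0x2d, 0x28, 0x4e, 0xbc, 0xde, 0x3f]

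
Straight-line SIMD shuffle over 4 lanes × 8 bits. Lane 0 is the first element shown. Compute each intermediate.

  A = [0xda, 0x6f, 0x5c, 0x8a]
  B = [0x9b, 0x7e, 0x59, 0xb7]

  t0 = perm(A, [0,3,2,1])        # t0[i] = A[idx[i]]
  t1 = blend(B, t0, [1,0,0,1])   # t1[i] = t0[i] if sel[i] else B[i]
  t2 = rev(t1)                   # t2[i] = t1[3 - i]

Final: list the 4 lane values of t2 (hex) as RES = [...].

→ t0 |da|8a|5c|6f|
→ t1 |da|7e|59|6f|
→ t2 |6f|59|7e|da|

RES = [0x6f, 0x59, 0x7e, 0xda]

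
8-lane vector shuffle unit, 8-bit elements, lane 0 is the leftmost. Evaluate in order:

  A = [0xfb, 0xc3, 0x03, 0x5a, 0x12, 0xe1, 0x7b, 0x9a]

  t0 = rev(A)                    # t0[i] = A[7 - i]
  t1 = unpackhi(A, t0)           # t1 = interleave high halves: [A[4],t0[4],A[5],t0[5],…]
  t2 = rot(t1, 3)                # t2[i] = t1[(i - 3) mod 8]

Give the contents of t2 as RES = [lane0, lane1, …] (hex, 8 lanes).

RES = [0xc3, 0x9a, 0xfb, 0x12, 0x5a, 0xe1, 0x03, 0x7b]

  t0: 9a 7b e1 12 5a 03 c3 fb
  t1: 12 5a e1 03 7b c3 9a fb
  t2: c3 9a fb 12 5a e1 03 7b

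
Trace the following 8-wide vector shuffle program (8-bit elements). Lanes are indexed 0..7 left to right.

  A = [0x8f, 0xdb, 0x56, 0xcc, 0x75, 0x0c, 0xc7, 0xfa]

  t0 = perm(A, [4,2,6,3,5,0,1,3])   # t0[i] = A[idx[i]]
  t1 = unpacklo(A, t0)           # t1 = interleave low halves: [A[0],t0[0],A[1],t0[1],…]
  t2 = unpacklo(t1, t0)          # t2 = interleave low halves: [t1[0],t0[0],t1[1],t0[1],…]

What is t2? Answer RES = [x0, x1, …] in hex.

→ t0 |75|56|c7|cc|0c|8f|db|cc|
→ t1 |8f|75|db|56|56|c7|cc|cc|
→ t2 |8f|75|75|56|db|c7|56|cc|

RES = [ 0x8f  0x75  0x75  0x56  0xdb  0xc7  0x56  0xcc ]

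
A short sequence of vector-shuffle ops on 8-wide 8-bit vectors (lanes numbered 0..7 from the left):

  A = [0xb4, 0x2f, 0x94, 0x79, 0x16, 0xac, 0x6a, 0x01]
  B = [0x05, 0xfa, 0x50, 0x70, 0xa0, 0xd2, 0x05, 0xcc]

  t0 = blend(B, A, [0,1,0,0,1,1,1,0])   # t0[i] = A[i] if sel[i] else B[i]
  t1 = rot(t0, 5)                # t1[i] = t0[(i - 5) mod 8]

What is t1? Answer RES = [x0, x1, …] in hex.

RES = [ 0x70  0x16  0xac  0x6a  0xcc  0x05  0x2f  0x50 ]

→ t0 |05|2f|50|70|16|ac|6a|cc|
→ t1 |70|16|ac|6a|cc|05|2f|50|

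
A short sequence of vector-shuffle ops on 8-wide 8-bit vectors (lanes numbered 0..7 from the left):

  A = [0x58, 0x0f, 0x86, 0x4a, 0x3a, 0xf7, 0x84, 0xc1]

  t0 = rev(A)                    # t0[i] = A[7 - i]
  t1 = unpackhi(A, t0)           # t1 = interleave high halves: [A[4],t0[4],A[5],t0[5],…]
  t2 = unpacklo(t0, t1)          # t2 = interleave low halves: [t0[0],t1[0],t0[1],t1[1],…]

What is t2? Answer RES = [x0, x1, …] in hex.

RES = [ 0xc1  0x3a  0x84  0x4a  0xf7  0xf7  0x3a  0x86 ]

→ t0 |c1|84|f7|3a|4a|86|0f|58|
→ t1 |3a|4a|f7|86|84|0f|c1|58|
→ t2 |c1|3a|84|4a|f7|f7|3a|86|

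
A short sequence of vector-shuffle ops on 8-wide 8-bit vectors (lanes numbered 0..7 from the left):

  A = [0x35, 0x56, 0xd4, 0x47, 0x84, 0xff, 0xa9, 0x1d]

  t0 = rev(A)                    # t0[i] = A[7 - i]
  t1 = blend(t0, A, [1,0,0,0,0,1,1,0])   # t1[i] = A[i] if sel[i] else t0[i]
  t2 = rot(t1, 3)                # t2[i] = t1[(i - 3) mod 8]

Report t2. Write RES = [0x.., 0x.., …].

RES = [ 0xff  0xa9  0x35  0x35  0xa9  0xff  0x84  0x47 ]

t0 = [0x1d, 0xa9, 0xff, 0x84, 0x47, 0xd4, 0x56, 0x35]
t1 = [0x35, 0xa9, 0xff, 0x84, 0x47, 0xff, 0xa9, 0x35]
t2 = [0xff, 0xa9, 0x35, 0x35, 0xa9, 0xff, 0x84, 0x47]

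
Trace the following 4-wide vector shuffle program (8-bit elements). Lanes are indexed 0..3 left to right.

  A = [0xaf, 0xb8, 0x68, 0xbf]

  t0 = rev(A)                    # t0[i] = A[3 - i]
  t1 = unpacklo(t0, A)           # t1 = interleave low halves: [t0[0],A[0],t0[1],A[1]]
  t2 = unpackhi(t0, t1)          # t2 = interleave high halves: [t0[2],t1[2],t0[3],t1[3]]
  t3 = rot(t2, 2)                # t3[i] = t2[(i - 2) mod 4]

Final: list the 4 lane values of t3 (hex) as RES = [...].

→ t0 |bf|68|b8|af|
→ t1 |bf|af|68|b8|
→ t2 |b8|68|af|b8|
→ t3 |af|b8|b8|68|

RES = [ 0xaf  0xb8  0xb8  0x68 ]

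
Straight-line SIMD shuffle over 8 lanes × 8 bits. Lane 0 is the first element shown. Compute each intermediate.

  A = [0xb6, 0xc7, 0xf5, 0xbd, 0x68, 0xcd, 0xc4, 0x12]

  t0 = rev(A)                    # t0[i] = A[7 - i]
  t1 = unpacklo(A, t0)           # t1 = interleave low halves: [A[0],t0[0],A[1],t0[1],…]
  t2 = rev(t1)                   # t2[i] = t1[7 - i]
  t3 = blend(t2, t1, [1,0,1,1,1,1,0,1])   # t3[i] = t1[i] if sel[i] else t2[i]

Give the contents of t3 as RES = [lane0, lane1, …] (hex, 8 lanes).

t0 = [0x12, 0xc4, 0xcd, 0x68, 0xbd, 0xf5, 0xc7, 0xb6]
t1 = [0xb6, 0x12, 0xc7, 0xc4, 0xf5, 0xcd, 0xbd, 0x68]
t2 = [0x68, 0xbd, 0xcd, 0xf5, 0xc4, 0xc7, 0x12, 0xb6]
t3 = [0xb6, 0xbd, 0xc7, 0xc4, 0xf5, 0xcd, 0x12, 0x68]

RES = [0xb6, 0xbd, 0xc7, 0xc4, 0xf5, 0xcd, 0x12, 0x68]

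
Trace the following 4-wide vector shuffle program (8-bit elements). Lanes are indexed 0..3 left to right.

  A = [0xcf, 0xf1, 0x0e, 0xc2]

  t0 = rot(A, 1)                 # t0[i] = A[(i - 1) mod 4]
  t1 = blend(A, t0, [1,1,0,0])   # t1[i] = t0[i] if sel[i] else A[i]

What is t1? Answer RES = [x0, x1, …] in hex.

RES = [ 0xc2  0xcf  0x0e  0xc2 ]

  t0: c2 cf f1 0e
  t1: c2 cf 0e c2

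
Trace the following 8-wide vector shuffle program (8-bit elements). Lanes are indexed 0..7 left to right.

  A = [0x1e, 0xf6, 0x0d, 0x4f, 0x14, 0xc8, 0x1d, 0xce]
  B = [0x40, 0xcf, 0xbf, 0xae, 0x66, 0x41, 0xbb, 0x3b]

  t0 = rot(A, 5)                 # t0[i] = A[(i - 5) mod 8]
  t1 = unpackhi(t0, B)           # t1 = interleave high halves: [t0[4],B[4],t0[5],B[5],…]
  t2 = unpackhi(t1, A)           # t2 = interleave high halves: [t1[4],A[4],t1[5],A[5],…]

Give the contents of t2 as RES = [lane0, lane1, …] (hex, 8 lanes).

RES = [ 0xf6  0x14  0xbb  0xc8  0x0d  0x1d  0x3b  0xce ]

→ t0 |4f|14|c8|1d|ce|1e|f6|0d|
→ t1 |ce|66|1e|41|f6|bb|0d|3b|
→ t2 |f6|14|bb|c8|0d|1d|3b|ce|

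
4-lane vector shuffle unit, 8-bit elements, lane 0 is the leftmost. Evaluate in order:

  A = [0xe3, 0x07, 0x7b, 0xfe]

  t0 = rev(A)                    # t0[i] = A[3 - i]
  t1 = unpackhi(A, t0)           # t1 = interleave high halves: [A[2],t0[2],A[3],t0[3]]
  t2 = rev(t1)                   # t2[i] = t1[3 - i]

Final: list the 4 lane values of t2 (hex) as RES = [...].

→ t0 |fe|7b|07|e3|
→ t1 |7b|07|fe|e3|
→ t2 |e3|fe|07|7b|

RES = [ 0xe3  0xfe  0x07  0x7b ]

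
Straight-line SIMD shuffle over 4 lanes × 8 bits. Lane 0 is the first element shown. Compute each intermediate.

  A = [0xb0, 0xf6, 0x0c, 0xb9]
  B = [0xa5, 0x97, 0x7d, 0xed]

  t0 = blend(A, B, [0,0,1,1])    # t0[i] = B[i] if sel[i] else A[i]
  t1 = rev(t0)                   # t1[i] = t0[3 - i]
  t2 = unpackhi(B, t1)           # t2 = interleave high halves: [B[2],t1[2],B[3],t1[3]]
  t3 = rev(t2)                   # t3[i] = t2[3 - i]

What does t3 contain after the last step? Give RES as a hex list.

RES = [ 0xb0  0xed  0xf6  0x7d ]

t0 = [0xb0, 0xf6, 0x7d, 0xed]
t1 = [0xed, 0x7d, 0xf6, 0xb0]
t2 = [0x7d, 0xf6, 0xed, 0xb0]
t3 = [0xb0, 0xed, 0xf6, 0x7d]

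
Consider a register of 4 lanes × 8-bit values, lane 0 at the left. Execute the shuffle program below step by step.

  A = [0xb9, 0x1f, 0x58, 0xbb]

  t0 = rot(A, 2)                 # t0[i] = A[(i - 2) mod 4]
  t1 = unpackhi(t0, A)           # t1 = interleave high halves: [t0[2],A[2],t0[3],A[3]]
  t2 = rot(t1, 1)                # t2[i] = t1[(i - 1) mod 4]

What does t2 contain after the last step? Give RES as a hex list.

→ t0 |58|bb|b9|1f|
→ t1 |b9|58|1f|bb|
→ t2 |bb|b9|58|1f|

RES = [0xbb, 0xb9, 0x58, 0x1f]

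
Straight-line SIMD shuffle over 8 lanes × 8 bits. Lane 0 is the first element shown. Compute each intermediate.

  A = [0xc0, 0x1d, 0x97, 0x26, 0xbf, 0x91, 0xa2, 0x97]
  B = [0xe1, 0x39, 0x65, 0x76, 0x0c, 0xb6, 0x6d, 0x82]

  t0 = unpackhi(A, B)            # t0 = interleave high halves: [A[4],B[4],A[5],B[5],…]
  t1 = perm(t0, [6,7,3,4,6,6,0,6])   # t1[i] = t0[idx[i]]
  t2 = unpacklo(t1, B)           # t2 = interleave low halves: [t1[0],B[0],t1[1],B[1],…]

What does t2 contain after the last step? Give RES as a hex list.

  t0: bf 0c 91 b6 a2 6d 97 82
  t1: 97 82 b6 a2 97 97 bf 97
  t2: 97 e1 82 39 b6 65 a2 76

RES = [ 0x97  0xe1  0x82  0x39  0xb6  0x65  0xa2  0x76 ]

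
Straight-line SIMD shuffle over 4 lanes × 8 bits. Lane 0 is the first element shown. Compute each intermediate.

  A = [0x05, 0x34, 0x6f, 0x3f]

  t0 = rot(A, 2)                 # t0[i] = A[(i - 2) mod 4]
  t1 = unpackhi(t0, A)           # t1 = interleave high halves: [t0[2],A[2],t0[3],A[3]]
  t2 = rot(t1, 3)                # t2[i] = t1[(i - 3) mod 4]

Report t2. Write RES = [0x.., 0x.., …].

RES = [0x6f, 0x34, 0x3f, 0x05]

t0 = [0x6f, 0x3f, 0x05, 0x34]
t1 = [0x05, 0x6f, 0x34, 0x3f]
t2 = [0x6f, 0x34, 0x3f, 0x05]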